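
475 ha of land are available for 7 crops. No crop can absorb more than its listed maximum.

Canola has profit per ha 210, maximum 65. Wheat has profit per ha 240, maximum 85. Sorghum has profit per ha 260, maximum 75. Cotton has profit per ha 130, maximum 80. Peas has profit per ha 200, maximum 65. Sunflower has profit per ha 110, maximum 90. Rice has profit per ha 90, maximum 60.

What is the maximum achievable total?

Order the crops by profit per ha: Sorghum 260 > Wheat 240 > Canola 210 > Peas 200 > Cotton 130 > Sunflower 110 > Rice 90.
Sorghum takes 75 to reach its cap of 75 → 400 left.
Wheat takes 85 to reach its cap of 85 → 315 left.
Canola takes 65 to reach its cap of 65 → 250 left.
Peas takes 65 to reach its cap of 65 → 185 left.
Give Cotton 80 to hit its cap of 80 → 105 left.
Give Sunflower 90 to hit its cap of 90 → 15 left.
Only 15 left; Rice takes them to reach 15.
Total = 210×65 + 240×85 + 260×75 + 130×80 + 200×65 + 110×90 + 90×15 = 88200.

88200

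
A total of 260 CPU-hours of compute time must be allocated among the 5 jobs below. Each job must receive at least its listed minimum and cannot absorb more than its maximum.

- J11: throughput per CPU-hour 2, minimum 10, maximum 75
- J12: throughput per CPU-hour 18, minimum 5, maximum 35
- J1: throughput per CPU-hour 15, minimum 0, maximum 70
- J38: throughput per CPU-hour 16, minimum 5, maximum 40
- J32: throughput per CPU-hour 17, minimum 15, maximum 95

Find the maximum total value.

3975

Meeting every minimum uses 10+5+0+5+15 = 35 CPU-hours, leaving 225.
Highest throughput per CPU-hour first: J12 18 > J32 17 > J38 16 > J1 15 > J11 2.
Give J12 30 more to hit its cap of 35 ; 195 left.
J32 takes 80 more to reach its cap of 95 ; 115 left.
Give J38 35 more to hit its cap of 40 ; 80 left.
J1 takes 70 more to reach its cap of 70 ; 10 left.
Only 10 left; J11 takes them to reach 20.
Total = 2×20 + 18×35 + 15×70 + 16×40 + 17×95 = 3975.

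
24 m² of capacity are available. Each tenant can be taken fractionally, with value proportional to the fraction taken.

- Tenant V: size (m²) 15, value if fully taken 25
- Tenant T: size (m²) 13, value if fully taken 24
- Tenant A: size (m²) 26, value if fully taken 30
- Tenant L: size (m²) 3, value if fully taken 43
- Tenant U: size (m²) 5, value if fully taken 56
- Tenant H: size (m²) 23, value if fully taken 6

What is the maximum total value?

128

Rank by value-to-size ratio: Tenant L 43/3≈14.3, Tenant U 56/5≈11.2, Tenant T 24/13≈1.85, Tenant V 25/15≈1.67, Tenant A 30/26≈1.15, Tenant H 6/23≈0.261.
All 3 m² of Tenant L fit (value 43) — 21 remain.
All 5 m² of Tenant U fit (value 56) — 16 remain.
Take all of Tenant T (13 m², value 24) — 3 m² left.
Fill the last 3 m² with part of Tenant V: 3/15 of it earns 5.
Total value = 128.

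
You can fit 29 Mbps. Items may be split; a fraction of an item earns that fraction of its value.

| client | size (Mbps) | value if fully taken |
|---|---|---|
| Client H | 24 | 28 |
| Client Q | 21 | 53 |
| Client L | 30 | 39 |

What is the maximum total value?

63.4

Rank by value-to-size ratio: Client Q 53/21≈2.52, Client L 39/30≈1.3, Client H 28/24≈1.17.
Take all of Client Q (21 Mbps, value 53) ; 8 Mbps left.
Only 8 Mbps remain; take 8/30 of Client L for value 39×8/30 = 10.4.
Total value = 63.4.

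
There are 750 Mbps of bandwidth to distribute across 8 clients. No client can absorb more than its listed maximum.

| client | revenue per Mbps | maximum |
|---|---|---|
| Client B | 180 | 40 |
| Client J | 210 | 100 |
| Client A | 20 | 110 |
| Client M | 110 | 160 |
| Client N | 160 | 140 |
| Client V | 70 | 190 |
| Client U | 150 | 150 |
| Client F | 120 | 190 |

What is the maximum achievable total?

110200

Highest revenue per Mbps first: Client J 210 > Client B 180 > Client N 160 > Client U 150 > Client F 120 > Client M 110 > Client V 70 > Client A 20.
Client J: +100 to 100 (cap) ; 650 left.
Client B takes 40 to reach its cap of 40 ; 610 left.
Client N: +140 to 140 (cap) ; 470 left.
Client U: +150 to 150 (cap) ; 320 left.
Client F: +190 to 190 (cap) ; 130 left.
Only 130 left; Client M takes them to reach 130.
Total = 180×40 + 210×100 + 110×130 + 160×140 + 150×150 + 120×190 = 110200.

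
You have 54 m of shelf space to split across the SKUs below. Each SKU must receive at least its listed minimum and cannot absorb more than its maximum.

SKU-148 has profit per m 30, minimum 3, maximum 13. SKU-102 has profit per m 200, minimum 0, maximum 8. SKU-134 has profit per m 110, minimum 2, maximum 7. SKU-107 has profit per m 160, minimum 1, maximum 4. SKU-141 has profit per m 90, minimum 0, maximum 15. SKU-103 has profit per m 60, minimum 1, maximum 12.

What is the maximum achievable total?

Meeting every minimum uses 3+0+2+1+0+1 = 7 m, leaving 47.
Order the SKUs by profit per m: SKU-102 200 > SKU-107 160 > SKU-134 110 > SKU-141 90 > SKU-103 60 > SKU-148 30.
SKU-102: +8 to 8 (cap) — 39 left.
SKU-107: +3 to 4 (cap) — 36 left.
SKU-134 takes 5 more to reach its cap of 7 — 31 left.
SKU-141: +15 to 15 (cap) — 16 left.
SKU-103 takes 11 more to reach its cap of 12 — 5 left.
SKU-148 has room for 10 more but only 5 remain, so it gets 8.
Total = 30×8 + 200×8 + 110×7 + 160×4 + 90×15 + 60×12 = 5320.

5320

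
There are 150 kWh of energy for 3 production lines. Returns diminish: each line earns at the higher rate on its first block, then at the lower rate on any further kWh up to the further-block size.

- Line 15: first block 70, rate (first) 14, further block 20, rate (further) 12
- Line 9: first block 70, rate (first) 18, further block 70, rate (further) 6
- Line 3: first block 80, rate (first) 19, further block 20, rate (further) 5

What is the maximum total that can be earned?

Order all 6 blocks by rate: Line 3/T1 19 > Line 9/T1 18 > Line 15/T1 14 > Line 15/T2 12 > Line 9/T2 6 > Line 3/T2 5.
Line 3 T1 at 19: fill all 80 — 70 left.
Fill Line 9 T1 block (70 at 18) — 0 left.
Total = 19×80 + 18×70 = 2780.

2780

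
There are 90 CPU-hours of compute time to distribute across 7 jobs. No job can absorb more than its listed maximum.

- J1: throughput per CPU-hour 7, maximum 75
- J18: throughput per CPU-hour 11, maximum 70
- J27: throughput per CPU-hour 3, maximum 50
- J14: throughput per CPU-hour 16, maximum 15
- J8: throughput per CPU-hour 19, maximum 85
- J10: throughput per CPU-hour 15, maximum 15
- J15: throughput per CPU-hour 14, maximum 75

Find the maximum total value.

Highest throughput per CPU-hour first: J8 19 > J14 16 > J10 15 > J15 14 > J18 11 > J1 7 > J27 3.
Give J8 85 to hit its cap of 85 → 5 left.
J14 has room for 15 but only 5 remain, so it gets 5.
Total = 16×5 + 19×85 = 1695.

1695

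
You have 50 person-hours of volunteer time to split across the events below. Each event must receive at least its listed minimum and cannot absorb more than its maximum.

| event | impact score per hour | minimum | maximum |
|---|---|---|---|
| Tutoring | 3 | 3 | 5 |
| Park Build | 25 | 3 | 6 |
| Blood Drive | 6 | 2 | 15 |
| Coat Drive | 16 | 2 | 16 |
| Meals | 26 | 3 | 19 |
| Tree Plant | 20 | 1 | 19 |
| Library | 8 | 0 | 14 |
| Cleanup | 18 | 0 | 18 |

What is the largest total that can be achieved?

1057

Meeting every minimum uses 3+3+2+2+3+1+0+0 = 14 person-hours, leaving 36.
Highest impact score per hour first: Meals 26 > Park Build 25 > Tree Plant 20 > Cleanup 18 > Coat Drive 16 > Library 8 > Blood Drive 6 > Tutoring 3.
Meals: +16 to 19 (cap) → 20 left.
Park Build: +3 to 6 (cap) → 17 left.
Only 17 left; Tree Plant takes them to reach 18.
Total = 3×3 + 25×6 + 6×2 + 16×2 + 26×19 + 20×18 = 1057.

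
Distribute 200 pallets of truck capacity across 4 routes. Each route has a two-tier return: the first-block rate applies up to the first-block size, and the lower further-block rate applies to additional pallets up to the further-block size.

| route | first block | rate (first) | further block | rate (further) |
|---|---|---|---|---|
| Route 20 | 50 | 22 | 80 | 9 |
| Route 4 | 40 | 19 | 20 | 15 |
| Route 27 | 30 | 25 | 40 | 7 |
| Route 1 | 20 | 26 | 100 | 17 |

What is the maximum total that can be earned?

Treat each block as its own option and order by rate: Route 1/T1 26 > Route 27/T1 25 > Route 20/T1 22 > Route 4/T1 19 > Route 1/T2 17 > Route 4/T2 15 > Route 20/T2 9 > Route 27/T2 7.
Route 1 T1 at 26: fill all 20 — 180 left.
Fill Route 27 T1 block (30 at 25) — 150 left.
Fill Route 20 T1 block (50 at 22) — 100 left.
Route 4 T1 at 19: fill all 40 — 60 left.
60 remain; put them into Route 1 T2 at 17.
Total = 26×20 + 25×30 + 22×50 + 19×40 + 17×60 = 4150.

4150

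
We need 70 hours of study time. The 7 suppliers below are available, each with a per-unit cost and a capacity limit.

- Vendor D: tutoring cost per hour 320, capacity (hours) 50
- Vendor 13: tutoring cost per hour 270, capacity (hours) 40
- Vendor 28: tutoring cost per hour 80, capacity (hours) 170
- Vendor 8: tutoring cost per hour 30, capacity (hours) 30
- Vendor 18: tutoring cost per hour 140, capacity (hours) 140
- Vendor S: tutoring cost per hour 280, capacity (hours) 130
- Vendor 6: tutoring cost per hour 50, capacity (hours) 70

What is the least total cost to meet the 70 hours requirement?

2900

Use suppliers in increasing cost order.
Take 30 from Vendor 8 at 30 ; need 40 more.
Vendor 6 (50): take the remaining 40 ; done.
Vendor 28, Vendor 18, Vendor 13, Vendor S, Vendor D: unused.
Cost = 30×30 + 40×50 = 2900.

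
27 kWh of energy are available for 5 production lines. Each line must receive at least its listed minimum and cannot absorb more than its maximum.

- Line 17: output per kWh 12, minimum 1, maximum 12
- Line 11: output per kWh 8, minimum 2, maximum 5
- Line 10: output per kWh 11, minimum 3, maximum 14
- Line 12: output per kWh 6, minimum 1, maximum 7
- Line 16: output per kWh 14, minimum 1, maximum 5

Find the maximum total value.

Meeting every minimum uses 1+2+3+1+1 = 8 kWh, leaving 19.
Rank by output per kWh: Line 16 14 > Line 17 12 > Line 10 11 > Line 11 8 > Line 12 6.
Line 16 takes 4 more to reach its cap of 5 → 15 left.
Line 17 takes 11 more to reach its cap of 12 → 4 left.
Line 10 has room for 11 more but only 4 remain, so it gets 7.
Total = 12×12 + 8×2 + 11×7 + 6×1 + 14×5 = 313.

313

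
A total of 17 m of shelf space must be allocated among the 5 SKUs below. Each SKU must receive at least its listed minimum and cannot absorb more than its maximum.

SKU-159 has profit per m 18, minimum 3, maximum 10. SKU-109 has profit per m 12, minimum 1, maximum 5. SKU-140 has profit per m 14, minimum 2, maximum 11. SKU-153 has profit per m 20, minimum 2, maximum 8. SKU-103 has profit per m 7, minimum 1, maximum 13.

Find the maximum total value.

Meeting every minimum uses 3+1+2+2+1 = 9 m, leaving 8.
Order the SKUs by profit per m: SKU-153 20 > SKU-159 18 > SKU-140 14 > SKU-109 12 > SKU-103 7.
Give SKU-153 6 more to hit its cap of 8 — 2 left.
SKU-159: +2 (room for 7) → 5. Pool exhausted.
Total = 18×5 + 12×1 + 14×2 + 20×8 + 7×1 = 297.

297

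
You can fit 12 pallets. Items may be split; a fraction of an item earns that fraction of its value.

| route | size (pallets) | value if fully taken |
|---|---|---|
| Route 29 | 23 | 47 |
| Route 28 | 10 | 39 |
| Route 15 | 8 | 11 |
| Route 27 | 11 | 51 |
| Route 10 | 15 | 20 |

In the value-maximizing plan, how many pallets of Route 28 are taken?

1

Rank by value-to-size ratio: Route 27 51/11≈4.64, Route 28 39/10≈3.9, Route 29 47/23≈2.04, Route 15 11/8≈1.38, Route 10 20/15≈1.33.
Route 27: take in full, 11 pallets for value 51 → 1 left.
Only 1 pallets remain; take 1/10 of Route 28 for value 39×1/10 = 3.9.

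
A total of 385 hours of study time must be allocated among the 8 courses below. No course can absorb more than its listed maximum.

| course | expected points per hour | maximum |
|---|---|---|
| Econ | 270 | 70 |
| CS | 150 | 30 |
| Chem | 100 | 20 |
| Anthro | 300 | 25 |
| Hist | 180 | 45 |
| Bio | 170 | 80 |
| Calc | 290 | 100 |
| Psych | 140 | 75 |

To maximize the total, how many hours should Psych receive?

35

Order the courses by expected points per hour: Anthro 300 > Calc 290 > Econ 270 > Hist 180 > Bio 170 > CS 150 > Psych 140 > Chem 100.
Anthro: +25 to 25 (cap) — 360 left.
Calc: +100 to 100 (cap) — 260 left.
Give Econ 70 to hit its cap of 70 — 190 left.
Hist: +45 to 45 (cap) — 145 left.
Bio takes 80 to reach its cap of 80 — 65 left.
Give CS 30 to hit its cap of 30 — 35 left.
Psych: +35 (room for 75) → 35. Pool exhausted.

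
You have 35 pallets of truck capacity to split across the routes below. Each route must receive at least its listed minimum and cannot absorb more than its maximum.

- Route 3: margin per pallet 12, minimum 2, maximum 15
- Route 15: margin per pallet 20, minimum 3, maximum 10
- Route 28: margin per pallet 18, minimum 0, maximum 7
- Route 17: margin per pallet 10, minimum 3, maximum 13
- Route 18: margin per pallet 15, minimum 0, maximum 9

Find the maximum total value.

Meeting every minimum uses 2+3+0+3+0 = 8 pallets, leaving 27.
Order the routes by margin per pallet: Route 15 20 > Route 28 18 > Route 18 15 > Route 3 12 > Route 17 10.
Route 15 takes 7 more to reach its cap of 10 → 20 left.
Route 28: +7 to 7 (cap) → 13 left.
Route 18: +9 to 9 (cap) → 4 left.
Only 4 left; Route 3 takes them to reach 6.
Total = 12×6 + 20×10 + 18×7 + 10×3 + 15×9 = 563.

563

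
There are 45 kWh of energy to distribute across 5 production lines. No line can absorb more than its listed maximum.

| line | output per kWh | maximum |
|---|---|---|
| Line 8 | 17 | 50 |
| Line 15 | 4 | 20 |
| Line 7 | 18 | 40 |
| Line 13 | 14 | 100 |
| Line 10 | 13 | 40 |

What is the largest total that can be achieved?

805

Order the production lines by output per kWh: Line 7 18 > Line 8 17 > Line 13 14 > Line 10 13 > Line 15 4.
Give Line 7 40 to hit its cap of 40 → 5 left.
Only 5 left; Line 8 takes them to reach 5.
Total = 17×5 + 18×40 = 805.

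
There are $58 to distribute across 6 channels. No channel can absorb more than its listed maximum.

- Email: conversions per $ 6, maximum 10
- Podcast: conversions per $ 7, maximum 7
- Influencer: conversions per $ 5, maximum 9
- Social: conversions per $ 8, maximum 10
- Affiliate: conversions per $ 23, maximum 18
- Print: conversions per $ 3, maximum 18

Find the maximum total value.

Rank by conversions per $: Affiliate 23 > Social 8 > Podcast 7 > Email 6 > Influencer 5 > Print 3.
Affiliate: +18 to 18 (cap) — 40 left.
Social takes 10 to reach its cap of 10 — 30 left.
Podcast takes 7 to reach its cap of 7 — 23 left.
Email: +10 to 10 (cap) — 13 left.
Influencer: +9 to 9 (cap) — 4 left.
Print: +4 (room for 18) → 4. Pool exhausted.
Total = 6×10 + 7×7 + 5×9 + 8×10 + 23×18 + 3×4 = 660.

660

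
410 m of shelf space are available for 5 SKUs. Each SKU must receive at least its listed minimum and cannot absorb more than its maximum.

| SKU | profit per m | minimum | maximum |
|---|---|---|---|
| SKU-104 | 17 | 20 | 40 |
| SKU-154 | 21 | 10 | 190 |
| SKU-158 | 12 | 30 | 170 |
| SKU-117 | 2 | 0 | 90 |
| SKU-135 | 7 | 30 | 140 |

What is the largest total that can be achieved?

Meeting every minimum uses 20+10+30+0+30 = 90 m, leaving 320.
Highest profit per m first: SKU-154 21 > SKU-104 17 > SKU-158 12 > SKU-135 7 > SKU-117 2.
Give SKU-154 180 more to hit its cap of 190 → 140 left.
Give SKU-104 20 more to hit its cap of 40 → 120 left.
Only 120 left; SKU-158 takes them to reach 150.
Total = 17×40 + 21×190 + 12×150 + 7×30 = 6680.

6680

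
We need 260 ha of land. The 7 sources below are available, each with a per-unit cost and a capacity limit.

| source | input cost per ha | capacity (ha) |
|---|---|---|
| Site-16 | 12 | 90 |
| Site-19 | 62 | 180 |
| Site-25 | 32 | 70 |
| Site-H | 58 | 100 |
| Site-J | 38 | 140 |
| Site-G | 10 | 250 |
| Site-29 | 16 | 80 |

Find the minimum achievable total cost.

Fill from the cheapest source first.
Site-G (10): use full 250 → 10 ha to go.
Site-16 at 12: take 10 of its 90 → requirement met.
Site-29, Site-25, Site-J, Site-H, Site-19: unused.
Cost = 250×10 + 10×12 = 2620.

2620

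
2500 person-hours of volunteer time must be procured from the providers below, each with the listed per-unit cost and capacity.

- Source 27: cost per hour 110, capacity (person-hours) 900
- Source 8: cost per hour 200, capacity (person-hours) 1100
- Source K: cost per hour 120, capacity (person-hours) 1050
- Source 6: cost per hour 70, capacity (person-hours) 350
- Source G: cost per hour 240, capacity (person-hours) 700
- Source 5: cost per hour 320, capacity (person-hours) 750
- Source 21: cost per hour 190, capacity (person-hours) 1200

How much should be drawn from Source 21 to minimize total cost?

200

Cheapest first:
Source 6 at 70: take all 350 person-hours ; 2150 still needed.
Take 900 from Source 27 at 110 ; need 1250 more.
Source K (120): use full 1050 ; 200 person-hours to go.
Source 21 at 190: take 200 of its 1200 ; requirement met.
Source 8, Source G, Source 5: unused.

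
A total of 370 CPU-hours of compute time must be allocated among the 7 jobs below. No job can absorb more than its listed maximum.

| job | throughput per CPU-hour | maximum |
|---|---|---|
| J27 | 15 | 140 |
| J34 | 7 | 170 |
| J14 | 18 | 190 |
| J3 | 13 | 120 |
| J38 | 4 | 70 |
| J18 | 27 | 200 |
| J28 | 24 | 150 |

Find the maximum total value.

Highest throughput per CPU-hour first: J18 27 > J28 24 > J14 18 > J27 15 > J3 13 > J34 7 > J38 4.
Give J18 200 to hit its cap of 200 ; 170 left.
J28 takes 150 to reach its cap of 150 ; 20 left.
J14 has room for 190 but only 20 remain, so it gets 20.
Total = 18×20 + 27×200 + 24×150 = 9360.

9360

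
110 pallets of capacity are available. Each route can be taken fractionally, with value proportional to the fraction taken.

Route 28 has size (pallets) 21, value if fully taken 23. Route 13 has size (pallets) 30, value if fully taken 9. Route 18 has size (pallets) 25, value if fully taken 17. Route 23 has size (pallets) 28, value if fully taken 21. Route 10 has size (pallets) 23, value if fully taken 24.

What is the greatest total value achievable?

Rank by value-to-size ratio: Route 28 23/21≈1.1, Route 10 24/23≈1.04, Route 23 21/28≈0.75, Route 18 17/25≈0.68, Route 13 9/30≈0.3.
Route 28: take in full, 21 pallets for value 23 → 89 left.
Route 10: take in full, 23 pallets for value 24 → 66 left.
All 28 pallets of Route 23 fit (value 21) → 38 remain.
Take all of Route 18 (25 pallets, value 17) → 13 pallets left.
Fill the last 13 pallets with part of Route 13: 13/30 of it earns 3.9.
Total value = 88.9.

88.9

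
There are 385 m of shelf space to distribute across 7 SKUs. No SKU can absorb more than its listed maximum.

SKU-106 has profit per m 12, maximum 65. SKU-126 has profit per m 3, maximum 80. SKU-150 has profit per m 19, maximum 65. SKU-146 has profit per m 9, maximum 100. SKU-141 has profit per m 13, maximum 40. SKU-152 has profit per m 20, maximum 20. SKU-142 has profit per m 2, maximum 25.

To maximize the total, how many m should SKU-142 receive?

Order the SKUs by profit per m: SKU-152 20 > SKU-150 19 > SKU-141 13 > SKU-106 12 > SKU-146 9 > SKU-126 3 > SKU-142 2.
SKU-152: +20 to 20 (cap) — 365 left.
SKU-150 takes 65 to reach its cap of 65 — 300 left.
SKU-141 takes 40 to reach its cap of 40 — 260 left.
SKU-106 takes 65 to reach its cap of 65 — 195 left.
SKU-146: +100 to 100 (cap) — 95 left.
Give SKU-126 80 to hit its cap of 80 — 15 left.
Only 15 left; SKU-142 takes them to reach 15.

15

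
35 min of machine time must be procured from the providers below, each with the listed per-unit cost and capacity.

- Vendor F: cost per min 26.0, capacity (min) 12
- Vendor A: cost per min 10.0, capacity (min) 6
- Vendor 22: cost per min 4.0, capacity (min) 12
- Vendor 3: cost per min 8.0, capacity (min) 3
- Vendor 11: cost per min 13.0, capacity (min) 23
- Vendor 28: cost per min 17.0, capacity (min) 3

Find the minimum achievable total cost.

314

Use providers in increasing cost order.
Take 12 from Vendor 22 at 4.0 — need 23 more.
Take 3 from Vendor 3 at 8.0 — need 20 more.
Vendor A at 10.0: take all 6 min — 14 still needed.
Take 14 from Vendor 11 at 13.0 to finish.
Vendor 28, Vendor F: unused.
Cost = 12×4.0 + 3×8.0 + 6×10.0 + 14×13.0 = 314.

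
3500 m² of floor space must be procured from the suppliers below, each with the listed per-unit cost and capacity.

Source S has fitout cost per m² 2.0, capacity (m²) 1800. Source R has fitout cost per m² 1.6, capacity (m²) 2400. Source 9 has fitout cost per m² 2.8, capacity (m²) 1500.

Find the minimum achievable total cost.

6040

Fill from the cheapest supplier first.
Take 2400 from Source R at 1.6 → need 1100 more.
Source S (2.0): take the remaining 1100 → done.
Source 9: unused.
Cost = 2400×1.6 + 1100×2.0 = 6040.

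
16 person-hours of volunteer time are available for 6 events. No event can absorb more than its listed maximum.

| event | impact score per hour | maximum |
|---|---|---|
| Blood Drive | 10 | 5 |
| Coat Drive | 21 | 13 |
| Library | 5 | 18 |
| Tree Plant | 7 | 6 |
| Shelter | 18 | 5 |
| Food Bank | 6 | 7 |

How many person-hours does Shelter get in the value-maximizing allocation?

Order the events by impact score per hour: Coat Drive 21 > Shelter 18 > Blood Drive 10 > Tree Plant 7 > Food Bank 6 > Library 5.
Give Coat Drive 13 to hit its cap of 13 ; 3 left.
Shelter: +3 (room for 5) → 3. Pool exhausted.

3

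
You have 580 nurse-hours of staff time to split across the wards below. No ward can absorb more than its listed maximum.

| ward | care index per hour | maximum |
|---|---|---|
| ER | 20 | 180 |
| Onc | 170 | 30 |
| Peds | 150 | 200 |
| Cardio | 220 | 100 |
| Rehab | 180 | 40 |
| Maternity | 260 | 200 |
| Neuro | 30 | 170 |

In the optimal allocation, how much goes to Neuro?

10

Highest care index per hour first: Maternity 260 > Cardio 220 > Rehab 180 > Onc 170 > Peds 150 > Neuro 30 > ER 20.
Maternity takes 200 to reach its cap of 200 ; 380 left.
Cardio: +100 to 100 (cap) ; 280 left.
Rehab: +40 to 40 (cap) ; 240 left.
Onc: +30 to 30 (cap) ; 210 left.
Peds: +200 to 200 (cap) ; 10 left.
Only 10 left; Neuro takes them to reach 10.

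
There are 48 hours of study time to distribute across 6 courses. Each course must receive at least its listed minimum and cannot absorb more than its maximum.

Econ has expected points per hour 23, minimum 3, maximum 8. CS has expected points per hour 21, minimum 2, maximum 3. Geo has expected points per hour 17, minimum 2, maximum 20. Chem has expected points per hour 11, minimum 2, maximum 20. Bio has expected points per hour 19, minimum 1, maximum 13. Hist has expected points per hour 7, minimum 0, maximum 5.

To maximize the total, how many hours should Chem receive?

4

Meeting every minimum uses 3+2+2+2+1+0 = 10 hours, leaving 38.
Highest expected points per hour first: Econ 23 > CS 21 > Bio 19 > Geo 17 > Chem 11 > Hist 7.
Econ: +5 to 8 (cap) → 33 left.
CS: +1 to 3 (cap) → 32 left.
Bio: +12 to 13 (cap) → 20 left.
Geo takes 18 more to reach its cap of 20 → 2 left.
Chem: +2 (room for 18) → 4. Pool exhausted.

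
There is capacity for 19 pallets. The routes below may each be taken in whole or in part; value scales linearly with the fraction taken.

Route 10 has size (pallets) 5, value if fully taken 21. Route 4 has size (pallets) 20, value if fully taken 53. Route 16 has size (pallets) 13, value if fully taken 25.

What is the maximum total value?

58.1

Sort by value density: Route 10 21/5≈4.2, Route 4 53/20≈2.65, Route 16 25/13≈1.92.
Route 10: take in full, 5 pallets for value 21 — 14 left.
Only 14 pallets remain; take 14/20 of Route 4 for value 53×14/20 = 37.1.
Total value = 58.1.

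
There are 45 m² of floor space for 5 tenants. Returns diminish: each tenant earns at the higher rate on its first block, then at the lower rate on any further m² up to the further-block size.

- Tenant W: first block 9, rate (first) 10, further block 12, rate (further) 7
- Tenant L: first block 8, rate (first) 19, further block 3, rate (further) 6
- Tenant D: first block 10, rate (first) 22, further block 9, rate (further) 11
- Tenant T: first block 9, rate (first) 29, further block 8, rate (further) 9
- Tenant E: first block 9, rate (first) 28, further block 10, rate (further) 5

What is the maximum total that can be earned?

984

Rank every tier by rate: Tenant T/first 29 > Tenant E/first 28 > Tenant D/first 22 > Tenant L/first 19 > Tenant D/second 11 > Tenant W/first 10 > Tenant T/second 9 > Tenant W/second 7 > Tenant L/second 6 > Tenant E/second 5.
Tenant T/first (29): +9 — 36 left.
Tenant E first at 28: fill all 9 — 27 left.
Fill Tenant D first block (10 at 22) — 17 left.
Tenant L first at 19: fill all 8 — 9 left.
Tenant D/second (11): +9 — 0 left.
Total = 29×9 + 28×9 + 22×10 + 19×8 + 11×9 = 984.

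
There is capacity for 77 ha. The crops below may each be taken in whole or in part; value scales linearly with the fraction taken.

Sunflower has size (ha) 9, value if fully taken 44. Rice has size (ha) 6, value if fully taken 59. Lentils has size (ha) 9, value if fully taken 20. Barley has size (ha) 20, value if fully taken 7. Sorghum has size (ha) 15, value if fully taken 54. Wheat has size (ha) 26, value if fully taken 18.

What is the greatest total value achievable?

Best value per unit of size first: Rice 59/6≈9.83, Sunflower 44/9≈4.89, Sorghum 54/15≈3.6, Lentils 20/9≈2.22, Wheat 18/26≈0.692, Barley 7/20≈0.35.
Rice: take in full, 6 ha for value 59 → 71 left.
All 9 ha of Sunflower fit (value 44) → 62 remain.
Sorghum: take in full, 15 ha for value 54 → 47 left.
Lentils: take in full, 9 ha for value 20 → 38 left.
All 26 ha of Wheat fit (value 18) → 12 remain.
12 ha left: a 12/20 share of Barley gives 7×12/20 = 4.2.
Total value = 199.2.

199.2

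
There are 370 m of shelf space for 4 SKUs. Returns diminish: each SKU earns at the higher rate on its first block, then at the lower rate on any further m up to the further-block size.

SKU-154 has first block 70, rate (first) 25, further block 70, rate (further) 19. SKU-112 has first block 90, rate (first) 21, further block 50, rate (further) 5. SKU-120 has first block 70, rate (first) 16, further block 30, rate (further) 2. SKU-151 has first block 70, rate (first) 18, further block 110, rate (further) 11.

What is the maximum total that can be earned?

Rank every tier by rate: SKU-154/first 25 > SKU-112/first 21 > SKU-154/second 19 > SKU-151/first 18 > SKU-120/first 16 > SKU-151/second 11 > SKU-112/second 5 > SKU-120/second 2.
SKU-154 first at 25: fill all 70 → 300 left.
SKU-112/first (21): +90 → 210 left.
SKU-154/second (19): +70 → 140 left.
SKU-151/first (18): +70 → 70 left.
SKU-120/first (16): +70 → 0 left.
Total = 25×70 + 21×90 + 19×70 + 18×70 + 16×70 = 7350.

7350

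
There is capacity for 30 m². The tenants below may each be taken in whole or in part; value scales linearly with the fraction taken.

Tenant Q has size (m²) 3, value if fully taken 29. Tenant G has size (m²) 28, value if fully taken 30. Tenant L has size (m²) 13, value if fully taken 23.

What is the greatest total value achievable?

Rank by value-to-size ratio: Tenant Q 29/3≈9.67, Tenant L 23/13≈1.77, Tenant G 30/28≈1.07.
Tenant Q: take in full, 3 m² for value 29 — 27 left.
Tenant L: take in full, 13 m² for value 23 — 14 left.
Fill the last 14 m² with part of Tenant G: 14/28 of it earns 15.
Total value = 67.

67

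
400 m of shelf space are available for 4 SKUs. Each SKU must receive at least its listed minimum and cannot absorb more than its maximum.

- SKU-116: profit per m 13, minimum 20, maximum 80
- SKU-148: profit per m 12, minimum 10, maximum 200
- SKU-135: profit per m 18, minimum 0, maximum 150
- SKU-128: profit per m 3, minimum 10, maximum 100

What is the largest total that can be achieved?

Meeting every minimum uses 20+10+0+10 = 40 m, leaving 360.
Order the SKUs by profit per m: SKU-135 18 > SKU-116 13 > SKU-148 12 > SKU-128 3.
Give SKU-135 150 more to hit its cap of 150 → 210 left.
SKU-116: +60 to 80 (cap) → 150 left.
SKU-148: +150 (room for 190) → 160. Pool exhausted.
Total = 13×80 + 12×160 + 18×150 + 3×10 = 5690.

5690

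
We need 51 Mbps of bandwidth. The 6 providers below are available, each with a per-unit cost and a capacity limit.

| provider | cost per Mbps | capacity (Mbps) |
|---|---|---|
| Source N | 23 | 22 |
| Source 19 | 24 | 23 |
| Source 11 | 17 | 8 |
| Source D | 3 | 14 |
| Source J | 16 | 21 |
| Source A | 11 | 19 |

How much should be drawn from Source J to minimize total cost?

18

Cheapest first:
Take 14 from Source D at 3 → need 37 more.
Source A (11): use full 19 → 18 Mbps to go.
Take 18 from Source J at 16 to finish.
Source 11, Source N, Source 19: unused.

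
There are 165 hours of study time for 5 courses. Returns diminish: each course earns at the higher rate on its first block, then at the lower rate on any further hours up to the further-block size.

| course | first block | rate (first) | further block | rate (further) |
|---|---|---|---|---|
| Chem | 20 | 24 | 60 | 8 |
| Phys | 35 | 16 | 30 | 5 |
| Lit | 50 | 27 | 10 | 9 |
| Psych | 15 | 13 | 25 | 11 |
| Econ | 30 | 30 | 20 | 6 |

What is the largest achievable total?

Treat each block as its own option and order by rate: Econ/T1 30 > Lit/T1 27 > Chem/T1 24 > Phys/T1 16 > Psych/T1 13 > Psych/T2 11 > Lit/T2 9 > Chem/T2 8 > Econ/T2 6 > Phys/T2 5.
Econ/T1 (30): +30 — 135 left.
Lit T1 at 27: fill all 50 — 85 left.
Chem T1 at 24: fill all 20 — 65 left.
Phys/T1 (16): +35 — 30 left.
Psych T1 at 13: fill all 15 — 15 left.
Psych/T2: +15 of 25 at 11; pool empty.
Total = 30×30 + 27×50 + 24×20 + 16×35 + 13×15 + 11×15 = 3650.

3650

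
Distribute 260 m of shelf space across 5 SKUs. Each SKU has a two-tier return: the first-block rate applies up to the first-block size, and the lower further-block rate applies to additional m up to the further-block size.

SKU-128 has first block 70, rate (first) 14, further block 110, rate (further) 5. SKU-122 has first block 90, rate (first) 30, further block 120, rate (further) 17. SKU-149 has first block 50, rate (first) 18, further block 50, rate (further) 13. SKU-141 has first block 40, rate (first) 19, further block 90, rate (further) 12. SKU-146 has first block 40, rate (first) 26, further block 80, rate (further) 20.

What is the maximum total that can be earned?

Rank every tier by rate: SKU-122/T1 30 > SKU-146/T1 26 > SKU-146/T2 20 > SKU-141/T1 19 > SKU-149/T1 18 > SKU-122/T2 17 > SKU-128/T1 14 > SKU-149/T2 13 > SKU-141/T2 12 > SKU-128/T2 5.
SKU-122 T1 at 30: fill all 90 — 170 left.
SKU-146 T1 at 26: fill all 40 — 130 left.
SKU-146/T2 (20): +80 — 50 left.
Fill SKU-141 T1 block (40 at 19) — 10 left.
SKU-149/T1: +10 of 50 at 18; pool empty.
Total = 30×90 + 26×40 + 20×80 + 19×40 + 18×10 = 6280.

6280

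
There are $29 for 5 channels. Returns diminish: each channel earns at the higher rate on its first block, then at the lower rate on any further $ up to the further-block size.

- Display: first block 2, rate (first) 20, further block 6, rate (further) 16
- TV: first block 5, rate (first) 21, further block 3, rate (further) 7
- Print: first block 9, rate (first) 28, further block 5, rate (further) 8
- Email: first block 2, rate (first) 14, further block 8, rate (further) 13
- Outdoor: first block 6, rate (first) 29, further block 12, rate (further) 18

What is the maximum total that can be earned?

Treat each block as its own option and order by rate: Outdoor/first 29 > Print/first 28 > TV/first 21 > Display/first 20 > Outdoor/second 18 > Display/second 16 > Email/first 14 > Email/second 13 > Print/second 8 > TV/second 7.
Outdoor/first (29): +6 — 23 left.
Print first at 28: fill all 9 — 14 left.
TV/first (21): +5 — 9 left.
Display/first (20): +2 — 7 left.
7 remain; put them into Outdoor second at 18.
Total = 29×6 + 28×9 + 21×5 + 20×2 + 18×7 = 697.

697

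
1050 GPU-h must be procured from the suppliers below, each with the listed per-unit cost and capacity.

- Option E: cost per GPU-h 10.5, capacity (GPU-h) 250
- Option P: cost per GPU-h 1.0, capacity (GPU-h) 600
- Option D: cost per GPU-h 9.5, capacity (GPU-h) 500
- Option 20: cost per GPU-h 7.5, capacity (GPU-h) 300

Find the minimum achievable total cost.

Cheapest first:
Option P at 1.0: take all 600 GPU-h → 450 still needed.
Take 300 from Option 20 at 7.5 → need 150 more.
Option D at 9.5: take 150 of its 500 → requirement met.
Option E: unused.
Cost = 600×1.0 + 300×7.5 + 150×9.5 = 4275.

4275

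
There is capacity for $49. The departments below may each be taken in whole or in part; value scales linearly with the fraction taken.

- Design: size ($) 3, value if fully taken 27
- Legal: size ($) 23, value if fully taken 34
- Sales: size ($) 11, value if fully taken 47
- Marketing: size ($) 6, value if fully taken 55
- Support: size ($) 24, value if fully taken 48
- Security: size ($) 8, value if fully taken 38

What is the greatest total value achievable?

209

Rank by value-to-size ratio: Marketing 55/6≈9.17, Design 27/3≈9, Security 38/8≈4.75, Sales 47/11≈4.27, Support 48/24≈2, Legal 34/23≈1.48.
All 6 $ of Marketing fit (value 55) → 43 remain.
Design: take in full, 3 $ for value 27 → 40 left.
Security: take in full, 8 $ for value 38 → 32 left.
Sales: take in full, 11 $ for value 47 → 21 left.
21 $ left: a 21/24 share of Support gives 48×21/24 = 42.
Total value = 209.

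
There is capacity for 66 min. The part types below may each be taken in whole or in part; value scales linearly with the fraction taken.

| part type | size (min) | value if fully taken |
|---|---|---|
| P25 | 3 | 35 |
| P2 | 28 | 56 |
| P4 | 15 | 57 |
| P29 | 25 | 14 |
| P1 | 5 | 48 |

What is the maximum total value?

Sort by value density: P25 35/3≈11.7, P1 48/5≈9.6, P4 57/15≈3.8, P2 56/28≈2, P29 14/25≈0.56.
P25: take in full, 3 min for value 35 — 63 left.
P1: take in full, 5 min for value 48 — 58 left.
Take all of P4 (15 min, value 57) — 43 min left.
Take all of P2 (28 min, value 56) — 15 min left.
15 min left: a 15/25 share of P29 gives 14×15/25 = 8.4.
Total value = 204.4.

204.4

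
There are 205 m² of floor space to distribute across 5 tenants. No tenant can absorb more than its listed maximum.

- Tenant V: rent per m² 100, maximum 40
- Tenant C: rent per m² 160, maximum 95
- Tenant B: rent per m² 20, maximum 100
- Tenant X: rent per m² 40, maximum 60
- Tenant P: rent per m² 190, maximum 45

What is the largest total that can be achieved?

Order the tenants by rent per m²: Tenant P 190 > Tenant C 160 > Tenant V 100 > Tenant X 40 > Tenant B 20.
Tenant P: +45 to 45 (cap) → 160 left.
Give Tenant C 95 to hit its cap of 95 → 65 left.
Give Tenant V 40 to hit its cap of 40 → 25 left.
Only 25 left; Tenant X takes them to reach 25.
Total = 100×40 + 160×95 + 40×25 + 190×45 = 28750.

28750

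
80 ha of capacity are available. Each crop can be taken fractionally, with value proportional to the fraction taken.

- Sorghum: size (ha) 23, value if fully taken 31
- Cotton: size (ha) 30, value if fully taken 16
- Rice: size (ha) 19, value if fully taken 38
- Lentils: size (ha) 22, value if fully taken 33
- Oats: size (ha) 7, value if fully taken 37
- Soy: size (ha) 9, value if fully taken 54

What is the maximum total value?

193

Sort by value density: Soy 54/9≈6, Oats 37/7≈5.29, Rice 38/19≈2, Lentils 33/22≈1.5, Sorghum 31/23≈1.35, Cotton 16/30≈0.533.
All 9 ha of Soy fit (value 54) ; 71 remain.
Take all of Oats (7 ha, value 37) ; 64 ha left.
All 19 ha of Rice fit (value 38) ; 45 remain.
Take all of Lentils (22 ha, value 33) ; 23 ha left.
Sorghum: take in full, 23 ha for value 31 ; 0 left.
Total value = 193.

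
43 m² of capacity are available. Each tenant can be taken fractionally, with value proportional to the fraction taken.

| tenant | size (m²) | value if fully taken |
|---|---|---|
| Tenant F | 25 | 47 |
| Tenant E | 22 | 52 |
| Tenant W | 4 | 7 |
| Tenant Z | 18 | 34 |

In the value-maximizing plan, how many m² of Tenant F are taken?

Rank by value-to-size ratio: Tenant E 52/22≈2.36, Tenant Z 34/18≈1.89, Tenant F 47/25≈1.88, Tenant W 7/4≈1.75.
Tenant E: take in full, 22 m² for value 52 → 21 left.
Take all of Tenant Z (18 m², value 34) → 3 m² left.
Only 3 m² remain; take 3/25 of Tenant F for value 47×3/25 = 5.64.

3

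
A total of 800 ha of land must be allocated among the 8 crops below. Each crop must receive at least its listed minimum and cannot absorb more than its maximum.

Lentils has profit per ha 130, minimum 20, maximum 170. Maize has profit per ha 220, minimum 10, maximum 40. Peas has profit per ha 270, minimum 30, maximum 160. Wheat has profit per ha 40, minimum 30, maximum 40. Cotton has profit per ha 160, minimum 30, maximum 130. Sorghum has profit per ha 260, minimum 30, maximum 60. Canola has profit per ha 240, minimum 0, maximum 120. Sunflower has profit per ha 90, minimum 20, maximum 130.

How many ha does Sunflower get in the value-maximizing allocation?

90

Meeting every minimum uses 20+10+30+30+30+30+0+20 = 170 ha, leaving 630.
Rank by profit per ha: Peas 270 > Sorghum 260 > Canola 240 > Maize 220 > Cotton 160 > Lentils 130 > Sunflower 90 > Wheat 40.
Peas takes 130 more to reach its cap of 160 ; 500 left.
Sorghum: +30 to 60 (cap) ; 470 left.
Canola takes 120 more to reach its cap of 120 ; 350 left.
Maize: +30 to 40 (cap) ; 320 left.
Cotton: +100 to 130 (cap) ; 220 left.
Lentils: +150 to 170 (cap) ; 70 left.
Sunflower: +70 (room for 110) → 90. Pool exhausted.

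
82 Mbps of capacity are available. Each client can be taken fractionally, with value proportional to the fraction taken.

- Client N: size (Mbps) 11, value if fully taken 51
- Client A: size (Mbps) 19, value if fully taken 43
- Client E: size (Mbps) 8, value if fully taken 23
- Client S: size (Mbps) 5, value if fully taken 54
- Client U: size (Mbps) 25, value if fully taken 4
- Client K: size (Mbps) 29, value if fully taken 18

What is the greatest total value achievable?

Sort by value density: Client S 54/5≈10.8, Client N 51/11≈4.64, Client E 23/8≈2.88, Client A 43/19≈2.26, Client K 18/29≈0.621, Client U 4/25≈0.16.
All 5 Mbps of Client S fit (value 54) — 77 remain.
Client N: take in full, 11 Mbps for value 51 — 66 left.
Take all of Client E (8 Mbps, value 23) — 58 Mbps left.
Take all of Client A (19 Mbps, value 43) — 39 Mbps left.
Client K: take in full, 29 Mbps for value 18 — 10 left.
Only 10 Mbps remain; take 10/25 of Client U for value 4×10/25 = 1.6.
Total value = 190.6.

190.6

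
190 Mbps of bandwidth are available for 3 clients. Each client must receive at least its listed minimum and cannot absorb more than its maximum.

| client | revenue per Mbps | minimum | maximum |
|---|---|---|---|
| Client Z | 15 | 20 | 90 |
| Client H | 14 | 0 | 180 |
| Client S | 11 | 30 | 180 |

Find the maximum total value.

2660

Meeting every minimum uses 20+0+30 = 50 Mbps, leaving 140.
Rank by revenue per Mbps: Client Z 15 > Client H 14 > Client S 11.
Give Client Z 70 more to hit its cap of 90 ; 70 left.
Only 70 left; Client H takes them to reach 70.
Total = 15×90 + 14×70 + 11×30 = 2660.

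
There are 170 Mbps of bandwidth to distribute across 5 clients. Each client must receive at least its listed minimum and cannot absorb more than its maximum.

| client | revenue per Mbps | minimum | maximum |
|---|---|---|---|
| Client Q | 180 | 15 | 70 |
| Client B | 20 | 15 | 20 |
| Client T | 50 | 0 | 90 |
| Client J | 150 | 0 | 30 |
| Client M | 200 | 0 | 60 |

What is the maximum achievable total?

Meeting every minimum uses 15+15+0+0+0 = 30 Mbps, leaving 140.
Highest revenue per Mbps first: Client M 200 > Client Q 180 > Client J 150 > Client T 50 > Client B 20.
Client M: +60 to 60 (cap) → 80 left.
Client Q: +55 to 70 (cap) → 25 left.
Only 25 left; Client J takes them to reach 25.
Total = 180×70 + 20×15 + 150×25 + 200×60 = 28650.

28650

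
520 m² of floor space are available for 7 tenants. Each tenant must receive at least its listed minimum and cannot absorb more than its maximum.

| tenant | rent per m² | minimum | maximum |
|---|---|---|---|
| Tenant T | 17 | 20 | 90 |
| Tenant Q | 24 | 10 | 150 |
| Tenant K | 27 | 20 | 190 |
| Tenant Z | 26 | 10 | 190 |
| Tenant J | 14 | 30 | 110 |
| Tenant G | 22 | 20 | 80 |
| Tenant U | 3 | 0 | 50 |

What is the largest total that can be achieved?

Meeting every minimum uses 20+10+20+10+30+20+0 = 110 m², leaving 410.
Rank by rent per m²: Tenant K 27 > Tenant Z 26 > Tenant Q 24 > Tenant G 22 > Tenant T 17 > Tenant J 14 > Tenant U 3.
Give Tenant K 170 more to hit its cap of 190 ; 240 left.
Tenant Z: +180 to 190 (cap) ; 60 left.
Tenant Q has room for 140 more but only 60 remain, so it gets 70.
Total = 17×20 + 24×70 + 27×190 + 26×190 + 14×30 + 22×20 = 12950.

12950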